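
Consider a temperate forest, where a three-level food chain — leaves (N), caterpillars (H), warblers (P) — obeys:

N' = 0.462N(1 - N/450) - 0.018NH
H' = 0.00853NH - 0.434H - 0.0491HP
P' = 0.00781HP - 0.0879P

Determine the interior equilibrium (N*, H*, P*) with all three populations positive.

N* ≈ 253, H* ≈ 11.3, P* ≈ 35.1

From dP/dt = 0: 0.00781H* = 0.0879, so H* = 11.3.
From dN/dt = 0: 0.462(1 - N*/450) = 0.018·11.3, giving N* = 450·(1 - 0.438) = 253.
From dH/dt = 0: 0.00853·253 - 0.434 = 0.0491P*, so P* = 1.72/0.0491 = 35.1.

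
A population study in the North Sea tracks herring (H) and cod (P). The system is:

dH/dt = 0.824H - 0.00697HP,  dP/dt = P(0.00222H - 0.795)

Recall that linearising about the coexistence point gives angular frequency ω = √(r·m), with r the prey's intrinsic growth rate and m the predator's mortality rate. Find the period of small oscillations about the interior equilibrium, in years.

T ≈ 7.76 years

Here r = 0.824 and m = 0.795, so r·m = 0.655.
ω = √0.655 = 0.809 per year, hence T = 2π/ω ≈ 7.76 years.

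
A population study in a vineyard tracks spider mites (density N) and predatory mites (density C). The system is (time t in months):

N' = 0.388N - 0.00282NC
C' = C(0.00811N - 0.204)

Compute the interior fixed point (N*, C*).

N* ≈ 25.2, C* ≈ 138

Set dC/dt = 0 with C > 0: 0.00811N - 0.204 = 0, so N* = 0.204/0.00811 = 25.2.
Set dN/dt = 0 with N > 0: 0.388 - 0.00282C = 0, so C* = 0.388/0.00282 = 138.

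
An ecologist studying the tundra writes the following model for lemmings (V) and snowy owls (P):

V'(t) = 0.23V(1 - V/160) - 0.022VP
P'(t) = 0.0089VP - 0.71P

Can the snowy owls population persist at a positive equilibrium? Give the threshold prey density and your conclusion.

Threshold V = 79.8; K > 79.8, so yes, the predator persists.

The predator equation gives dP/dt > 0 only when V > 0.71/0.0089 = 79.8.
Without the predator, V → K = 160. Since 160 > 79.8, the predator can invade and persist.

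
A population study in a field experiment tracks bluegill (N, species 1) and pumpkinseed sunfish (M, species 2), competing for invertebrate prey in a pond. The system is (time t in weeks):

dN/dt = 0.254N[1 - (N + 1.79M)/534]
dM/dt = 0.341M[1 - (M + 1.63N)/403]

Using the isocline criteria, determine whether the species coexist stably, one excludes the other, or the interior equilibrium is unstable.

unstable coexistence (outcome depends on initial conditions)

Compare the nullcline intercepts: K1/α12 = 534/1.79 = 298 < K2 = 403; K2/α21 = 403/1.63 = 247 < K1 = 534.
Since both are reversed, neither can invade when rare; the interior point is a saddle.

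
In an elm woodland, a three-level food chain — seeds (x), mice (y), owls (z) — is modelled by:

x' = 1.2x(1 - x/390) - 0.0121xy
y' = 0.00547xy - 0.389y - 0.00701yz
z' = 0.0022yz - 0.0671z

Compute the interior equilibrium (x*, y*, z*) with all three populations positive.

x* ≈ 270, y* ≈ 30.5, z* ≈ 155

From dz/dt = 0: 0.0022y* = 0.0671, so y* = 30.5.
From dx/dt = 0: 1.2(1 - x*/390) = 0.0121·30.5, giving x* = 390·(1 - 0.308) = 270.
From dy/dt = 0: 0.00547·270 - 0.389 = 0.00701z*, so z* = 1.09/0.00701 = 155.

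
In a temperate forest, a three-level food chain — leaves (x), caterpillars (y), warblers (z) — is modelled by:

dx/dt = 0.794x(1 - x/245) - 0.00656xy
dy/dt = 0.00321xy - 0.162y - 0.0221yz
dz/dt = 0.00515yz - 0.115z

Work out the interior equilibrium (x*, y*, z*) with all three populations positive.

From dz/dt = 0: 0.00515y* = 0.115, so y* = 22.3.
From dx/dt = 0: 0.794(1 - x*/245) = 0.00656·22.3, giving x* = 245·(1 - 0.184) = 200.
From dy/dt = 0: 0.00321·200 - 0.162 = 0.0221z*, so z* = 0.479/0.0221 = 21.7.

x* ≈ 200, y* ≈ 22.3, z* ≈ 21.7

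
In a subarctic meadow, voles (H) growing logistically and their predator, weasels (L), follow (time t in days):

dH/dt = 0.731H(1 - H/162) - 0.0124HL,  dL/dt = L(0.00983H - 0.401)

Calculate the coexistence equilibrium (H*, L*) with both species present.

H* ≈ 40.8, L* ≈ 44.1

From dL/dt = 0 with L > 0: 0.00983H* = 0.401, so H* = 40.8.
Substitute into dH/dt = 0: 0.731(1 - 40.8/162) = 0.0124L*.
The bracket is 0.748, giving L* = 0.547/0.0124 = 44.1.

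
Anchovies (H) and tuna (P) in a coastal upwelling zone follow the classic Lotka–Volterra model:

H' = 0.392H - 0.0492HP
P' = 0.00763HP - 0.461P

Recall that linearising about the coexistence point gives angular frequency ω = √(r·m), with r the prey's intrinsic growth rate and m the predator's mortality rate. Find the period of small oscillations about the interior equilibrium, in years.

T ≈ 14.8 years

Here r = 0.392 and m = 0.461, so r·m = 0.181.
ω = √0.181 = 0.425 per year, hence T = 2π/ω ≈ 14.8 years.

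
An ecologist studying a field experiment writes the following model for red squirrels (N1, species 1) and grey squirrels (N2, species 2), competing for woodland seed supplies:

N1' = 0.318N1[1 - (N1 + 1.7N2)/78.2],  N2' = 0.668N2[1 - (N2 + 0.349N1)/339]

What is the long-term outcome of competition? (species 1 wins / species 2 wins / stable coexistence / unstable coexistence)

species 2 excludes species 1

Compare the nullcline intercepts: K1/α12 = 78.2/1.7 = 46 < K2 = 339; K2/α21 = 339/0.349 = 971 > K1 = 78.2.
Since the inequalities point opposite ways, species 2 can invade but species 1 cannot.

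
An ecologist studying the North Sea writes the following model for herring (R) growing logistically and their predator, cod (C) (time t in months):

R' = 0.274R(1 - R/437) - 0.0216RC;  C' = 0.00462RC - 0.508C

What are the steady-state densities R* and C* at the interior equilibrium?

From dC/dt = 0 with C > 0: 0.00462R* = 0.508, so R* = 110.
Substitute into dR/dt = 0: 0.274(1 - 110/437) = 0.0216C*.
The bracket is 0.748, giving C* = 0.205/0.0216 = 9.49.

R* ≈ 110, C* ≈ 9.49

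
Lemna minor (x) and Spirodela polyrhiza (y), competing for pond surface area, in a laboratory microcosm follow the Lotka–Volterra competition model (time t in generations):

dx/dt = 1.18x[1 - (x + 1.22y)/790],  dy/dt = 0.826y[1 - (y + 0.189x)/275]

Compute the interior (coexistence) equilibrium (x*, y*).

Setting both brackets to zero gives the nullclines x + 1.22y = 790 and 0.189x + y = 275.
Substituting y = 275 - 0.189x into the first: x(1 - 1.22·0.189) = 790 - 1.22·275.
So x* = 454/0.769 = 591, and then y* = 275 - 0.189·591 = 163.

x* ≈ 591, y* ≈ 163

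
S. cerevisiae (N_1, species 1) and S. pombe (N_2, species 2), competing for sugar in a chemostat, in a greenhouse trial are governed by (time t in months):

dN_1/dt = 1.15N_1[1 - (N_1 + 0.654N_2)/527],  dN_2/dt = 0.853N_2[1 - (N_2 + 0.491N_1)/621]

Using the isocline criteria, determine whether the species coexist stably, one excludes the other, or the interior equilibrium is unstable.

stable coexistence

Compare the nullcline intercepts: K1/α12 = 527/0.654 = 806 > K2 = 621; K2/α21 = 621/0.491 = 1260 > K1 = 527.
Since both inequalities hold, each species can invade when rare, so the interior equilibrium is stable.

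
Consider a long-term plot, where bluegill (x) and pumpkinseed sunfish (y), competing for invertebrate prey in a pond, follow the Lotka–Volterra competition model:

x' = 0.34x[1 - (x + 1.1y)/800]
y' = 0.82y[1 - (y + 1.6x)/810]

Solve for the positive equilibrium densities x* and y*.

x* ≈ 120, y* ≈ 618

Setting both brackets to zero gives the nullclines x + 1.1y = 800 and 1.6x + y = 810.
Substituting y = 810 - 1.6x into the first: x(1 - 1.1·1.6) = 800 - 1.1·810.
So x* = -91/-0.76 = 120, and then y* = 810 - 1.6·120 = 618.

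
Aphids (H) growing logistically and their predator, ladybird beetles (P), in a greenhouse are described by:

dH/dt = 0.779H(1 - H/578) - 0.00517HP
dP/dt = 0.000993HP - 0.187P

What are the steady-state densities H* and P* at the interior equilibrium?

H* ≈ 188, P* ≈ 102

From dP/dt = 0 with P > 0: 0.000993H* = 0.187, so H* = 188.
Substitute into dH/dt = 0: 0.779(1 - 188/578) = 0.00517P*.
The bracket is 0.674, giving P* = 0.525/0.00517 = 102.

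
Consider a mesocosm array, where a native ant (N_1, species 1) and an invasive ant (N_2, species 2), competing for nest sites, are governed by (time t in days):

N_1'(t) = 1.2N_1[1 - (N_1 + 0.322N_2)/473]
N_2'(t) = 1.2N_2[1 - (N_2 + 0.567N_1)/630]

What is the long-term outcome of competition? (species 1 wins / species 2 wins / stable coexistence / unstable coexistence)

stable coexistence

Compare the nullcline intercepts: K1/α12 = 473/0.322 = 1470 > K2 = 630; K2/α21 = 630/0.567 = 1110 > K1 = 473.
Since both inequalities hold, each species can invade when rare, so the interior equilibrium is stable.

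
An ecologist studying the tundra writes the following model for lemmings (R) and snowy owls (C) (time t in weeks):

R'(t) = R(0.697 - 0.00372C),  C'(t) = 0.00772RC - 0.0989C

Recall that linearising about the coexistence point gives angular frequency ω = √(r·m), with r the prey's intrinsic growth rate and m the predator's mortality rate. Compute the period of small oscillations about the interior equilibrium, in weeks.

T ≈ 23.9 weeks

Here r = 0.697 and m = 0.0989, so r·m = 0.0689.
ω = √0.0689 = 0.263 per week, hence T = 2π/ω ≈ 23.9 weeks.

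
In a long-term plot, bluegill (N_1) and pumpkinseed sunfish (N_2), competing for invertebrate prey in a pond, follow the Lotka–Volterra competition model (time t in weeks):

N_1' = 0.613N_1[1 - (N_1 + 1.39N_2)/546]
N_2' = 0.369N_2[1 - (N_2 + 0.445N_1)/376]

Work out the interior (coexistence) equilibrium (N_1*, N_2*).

N_1* ≈ 61.2, N_2* ≈ 349

Setting both brackets to zero gives the nullclines N_1 + 1.39N_2 = 546 and 0.445N_1 + N_2 = 376.
Substituting N_2 = 376 - 0.445N_1 into the first: N_1(1 - 1.39·0.445) = 546 - 1.39·376.
So N_1* = 23.4/0.381 = 61.2, and then N_2* = 376 - 0.445·61.2 = 349.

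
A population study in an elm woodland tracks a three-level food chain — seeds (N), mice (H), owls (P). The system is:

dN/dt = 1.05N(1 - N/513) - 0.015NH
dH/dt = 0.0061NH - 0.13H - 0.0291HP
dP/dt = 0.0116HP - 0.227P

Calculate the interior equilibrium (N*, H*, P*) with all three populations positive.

N* ≈ 370, H* ≈ 19.6, P* ≈ 73

From dP/dt = 0: 0.0116H* = 0.227, so H* = 19.6.
From dN/dt = 0: 1.05(1 - N*/513) = 0.015·19.6, giving N* = 513·(1 - 0.28) = 370.
From dH/dt = 0: 0.0061·370 - 0.13 = 0.0291P*, so P* = 2.12/0.0291 = 73.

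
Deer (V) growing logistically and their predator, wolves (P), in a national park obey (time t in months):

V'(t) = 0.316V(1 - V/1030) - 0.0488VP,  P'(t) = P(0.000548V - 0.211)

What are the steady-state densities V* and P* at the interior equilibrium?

V* ≈ 385, P* ≈ 4.05

From dP/dt = 0 with P > 0: 0.000548V* = 0.211, so V* = 385.
Substitute into dV/dt = 0: 0.316(1 - 385/1030) = 0.0488P*.
The bracket is 0.626, giving P* = 0.198/0.0488 = 4.05.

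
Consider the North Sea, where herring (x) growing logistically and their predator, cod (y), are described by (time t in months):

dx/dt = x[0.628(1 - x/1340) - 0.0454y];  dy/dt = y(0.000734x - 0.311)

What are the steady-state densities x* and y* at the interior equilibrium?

From dy/dt = 0 with y > 0: 0.000734x* = 0.311, so x* = 424.
Substitute into dx/dt = 0: 0.628(1 - 424/1340) = 0.0454y*.
The bracket is 0.684, giving y* = 0.429/0.0454 = 9.46.

x* ≈ 424, y* ≈ 9.46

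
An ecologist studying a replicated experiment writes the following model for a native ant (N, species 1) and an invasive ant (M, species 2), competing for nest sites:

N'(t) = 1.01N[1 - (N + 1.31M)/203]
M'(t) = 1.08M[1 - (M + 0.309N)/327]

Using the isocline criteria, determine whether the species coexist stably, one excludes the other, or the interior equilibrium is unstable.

Compare the nullcline intercepts: K1/α12 = 203/1.31 = 155 < K2 = 327; K2/α21 = 327/0.309 = 1060 > K1 = 203.
Since the inequalities point opposite ways, species 2 can invade but species 1 cannot.

species 2 excludes species 1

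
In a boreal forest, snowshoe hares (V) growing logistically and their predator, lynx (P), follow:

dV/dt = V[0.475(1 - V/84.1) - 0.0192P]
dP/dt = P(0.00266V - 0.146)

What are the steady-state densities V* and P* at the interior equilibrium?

V* ≈ 54.9, P* ≈ 8.59

From dP/dt = 0 with P > 0: 0.00266V* = 0.146, so V* = 54.9.
Substitute into dV/dt = 0: 0.475(1 - 54.9/84.1) = 0.0192P*.
The bracket is 0.347, giving P* = 0.165/0.0192 = 8.59.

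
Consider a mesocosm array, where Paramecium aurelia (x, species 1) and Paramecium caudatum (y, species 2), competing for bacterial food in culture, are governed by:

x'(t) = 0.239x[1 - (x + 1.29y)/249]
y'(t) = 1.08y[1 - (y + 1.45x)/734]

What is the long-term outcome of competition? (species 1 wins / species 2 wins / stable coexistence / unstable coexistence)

Compare the nullcline intercepts: K1/α12 = 249/1.29 = 193 < K2 = 734; K2/α21 = 734/1.45 = 506 > K1 = 249.
Since the inequalities point opposite ways, species 2 can invade but species 1 cannot.

species 2 excludes species 1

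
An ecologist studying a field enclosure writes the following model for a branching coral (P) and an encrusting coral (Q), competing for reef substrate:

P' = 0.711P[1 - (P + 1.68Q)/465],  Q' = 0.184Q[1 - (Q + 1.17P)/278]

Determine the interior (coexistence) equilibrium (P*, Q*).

Setting both brackets to zero gives the nullclines P + 1.68Q = 465 and 1.17P + Q = 278.
Substituting Q = 278 - 1.17P into the first: P(1 - 1.68·1.17) = 465 - 1.68·278.
So P* = -2.04/-0.966 = 2.11, and then Q* = 278 - 1.17·2.11 = 276.

P* ≈ 2.11, Q* ≈ 276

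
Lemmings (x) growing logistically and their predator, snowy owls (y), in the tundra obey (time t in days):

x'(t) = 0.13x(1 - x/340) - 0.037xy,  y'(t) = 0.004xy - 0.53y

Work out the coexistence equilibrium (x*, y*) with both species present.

x* ≈ 132, y* ≈ 2.14

From dy/dt = 0 with y > 0: 0.004x* = 0.53, so x* = 132.
Substitute into dx/dt = 0: 0.13(1 - 132/340) = 0.037y*.
The bracket is 0.61, giving y* = 0.0793/0.037 = 2.14.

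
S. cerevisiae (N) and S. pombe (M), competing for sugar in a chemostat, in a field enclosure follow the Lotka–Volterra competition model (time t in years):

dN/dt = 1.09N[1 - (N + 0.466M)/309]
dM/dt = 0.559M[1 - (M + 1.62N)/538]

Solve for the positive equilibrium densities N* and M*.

N* ≈ 238, M* ≈ 153

Setting both brackets to zero gives the nullclines N + 0.466M = 309 and 1.62N + M = 538.
Substituting M = 538 - 1.62N into the first: N(1 - 0.466·1.62) = 309 - 0.466·538.
So N* = 58.3/0.245 = 238, and then M* = 538 - 1.62·238 = 153.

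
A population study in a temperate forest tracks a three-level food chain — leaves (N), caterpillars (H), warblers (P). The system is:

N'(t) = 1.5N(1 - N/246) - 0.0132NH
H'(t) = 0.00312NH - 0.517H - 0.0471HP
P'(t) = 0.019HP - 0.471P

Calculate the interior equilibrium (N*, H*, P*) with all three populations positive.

From dP/dt = 0: 0.019H* = 0.471, so H* = 24.8.
From dN/dt = 0: 1.5(1 - N*/246) = 0.0132·24.8, giving N* = 246·(1 - 0.218) = 192.
From dH/dt = 0: 0.00312·192 - 0.517 = 0.0471P*, so P* = 0.0831/0.0471 = 1.76.

N* ≈ 192, H* ≈ 24.8, P* ≈ 1.76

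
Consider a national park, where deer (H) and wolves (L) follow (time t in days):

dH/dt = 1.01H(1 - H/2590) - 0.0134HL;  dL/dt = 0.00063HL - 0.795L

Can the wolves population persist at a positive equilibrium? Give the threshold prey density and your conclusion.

Threshold H = 1260; K > 1260, so yes, the predator persists.

The predator equation gives dL/dt > 0 only when H > 0.795/0.00063 = 1260.
Without the predator, H → K = 2590. Since 2590 > 1260, the predator can invade and persist.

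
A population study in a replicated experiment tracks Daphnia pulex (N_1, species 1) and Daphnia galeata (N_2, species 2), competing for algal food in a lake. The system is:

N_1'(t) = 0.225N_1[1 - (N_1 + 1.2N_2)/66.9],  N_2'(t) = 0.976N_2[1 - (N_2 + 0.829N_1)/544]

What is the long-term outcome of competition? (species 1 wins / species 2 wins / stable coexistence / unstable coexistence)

species 2 excludes species 1

Compare the nullcline intercepts: K1/α12 = 66.9/1.2 = 55.8 < K2 = 544; K2/α21 = 544/0.829 = 656 > K1 = 66.9.
Since the inequalities point opposite ways, species 2 can invade but species 1 cannot.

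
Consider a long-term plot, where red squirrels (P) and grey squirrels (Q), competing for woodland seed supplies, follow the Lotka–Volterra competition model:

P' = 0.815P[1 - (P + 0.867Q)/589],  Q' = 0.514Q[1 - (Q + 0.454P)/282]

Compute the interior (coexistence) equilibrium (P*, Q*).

P* ≈ 568, Q* ≈ 24.1

Setting both brackets to zero gives the nullclines P + 0.867Q = 589 and 0.454P + Q = 282.
Substituting Q = 282 - 0.454P into the first: P(1 - 0.867·0.454) = 589 - 0.867·282.
So P* = 345/0.606 = 568, and then Q* = 282 - 0.454·568 = 24.1.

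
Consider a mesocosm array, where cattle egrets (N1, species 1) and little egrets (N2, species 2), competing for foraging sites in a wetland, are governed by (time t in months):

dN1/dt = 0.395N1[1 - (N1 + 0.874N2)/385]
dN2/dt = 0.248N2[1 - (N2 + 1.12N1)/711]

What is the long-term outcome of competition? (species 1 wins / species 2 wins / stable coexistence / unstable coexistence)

species 2 excludes species 1

Compare the nullcline intercepts: K1/α12 = 385/0.874 = 441 < K2 = 711; K2/α21 = 711/1.12 = 635 > K1 = 385.
Since the inequalities point opposite ways, species 2 can invade but species 1 cannot.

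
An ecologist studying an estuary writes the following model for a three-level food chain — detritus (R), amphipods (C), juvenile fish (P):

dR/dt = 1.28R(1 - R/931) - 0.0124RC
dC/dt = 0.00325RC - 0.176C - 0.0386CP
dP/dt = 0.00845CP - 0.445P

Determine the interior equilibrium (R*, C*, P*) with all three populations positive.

R* ≈ 456, C* ≈ 52.7, P* ≈ 33.8

From dP/dt = 0: 0.00845C* = 0.445, so C* = 52.7.
From dR/dt = 0: 1.28(1 - R*/931) = 0.0124·52.7, giving R* = 931·(1 - 0.51) = 456.
From dC/dt = 0: 0.00325·456 - 0.176 = 0.0386P*, so P* = 1.31/0.0386 = 33.8.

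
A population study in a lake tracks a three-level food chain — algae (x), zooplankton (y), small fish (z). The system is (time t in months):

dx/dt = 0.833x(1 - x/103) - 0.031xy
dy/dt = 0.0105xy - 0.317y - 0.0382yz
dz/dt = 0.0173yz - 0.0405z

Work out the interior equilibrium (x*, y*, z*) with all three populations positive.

x* ≈ 94, y* ≈ 2.34, z* ≈ 17.5

From dz/dt = 0: 0.0173y* = 0.0405, so y* = 2.34.
From dx/dt = 0: 0.833(1 - x*/103) = 0.031·2.34, giving x* = 103·(1 - 0.0871) = 94.
From dy/dt = 0: 0.0105·94 - 0.317 = 0.0382z*, so z* = 0.67/0.0382 = 17.5.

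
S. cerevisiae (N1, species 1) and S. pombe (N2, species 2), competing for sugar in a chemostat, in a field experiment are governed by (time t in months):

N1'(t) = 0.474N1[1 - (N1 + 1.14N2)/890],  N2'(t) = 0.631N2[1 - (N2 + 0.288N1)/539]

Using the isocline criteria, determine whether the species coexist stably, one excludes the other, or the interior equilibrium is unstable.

Compare the nullcline intercepts: K1/α12 = 890/1.14 = 781 > K2 = 539; K2/α21 = 539/0.288 = 1870 > K1 = 890.
Since both inequalities hold, each species can invade when rare, so the interior equilibrium is stable.

stable coexistence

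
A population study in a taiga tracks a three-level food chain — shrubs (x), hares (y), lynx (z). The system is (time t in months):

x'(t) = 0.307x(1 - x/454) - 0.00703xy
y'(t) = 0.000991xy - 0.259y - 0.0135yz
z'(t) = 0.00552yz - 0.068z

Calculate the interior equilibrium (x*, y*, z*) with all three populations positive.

From dz/dt = 0: 0.00552y* = 0.068, so y* = 12.3.
From dx/dt = 0: 0.307(1 - x*/454) = 0.00703·12.3, giving x* = 454·(1 - 0.282) = 326.
From dy/dt = 0: 0.000991·326 - 0.259 = 0.0135z*, so z* = 0.064/0.0135 = 4.74.

x* ≈ 326, y* ≈ 12.3, z* ≈ 4.74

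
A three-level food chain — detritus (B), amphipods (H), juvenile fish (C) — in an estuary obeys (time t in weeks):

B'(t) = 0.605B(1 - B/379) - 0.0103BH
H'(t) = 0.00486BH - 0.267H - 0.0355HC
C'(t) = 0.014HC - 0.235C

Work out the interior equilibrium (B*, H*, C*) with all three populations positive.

From dC/dt = 0: 0.014H* = 0.235, so H* = 16.8.
From dB/dt = 0: 0.605(1 - B*/379) = 0.0103·16.8, giving B* = 379·(1 - 0.286) = 271.
From dH/dt = 0: 0.00486·271 - 0.267 = 0.0355C*, so C* = 1.05/0.0355 = 29.5.

B* ≈ 271, H* ≈ 16.8, C* ≈ 29.5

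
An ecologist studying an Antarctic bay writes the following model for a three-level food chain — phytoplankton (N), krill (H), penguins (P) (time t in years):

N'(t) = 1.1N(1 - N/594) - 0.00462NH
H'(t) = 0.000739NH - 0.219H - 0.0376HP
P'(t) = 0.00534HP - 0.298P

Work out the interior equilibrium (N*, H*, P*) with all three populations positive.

From dP/dt = 0: 0.00534H* = 0.298, so H* = 55.8.
From dN/dt = 0: 1.1(1 - N*/594) = 0.00462·55.8, giving N* = 594·(1 - 0.234) = 455.
From dH/dt = 0: 0.000739·455 - 0.219 = 0.0376P*, so P* = 0.117/0.0376 = 3.11.

N* ≈ 455, H* ≈ 55.8, P* ≈ 3.11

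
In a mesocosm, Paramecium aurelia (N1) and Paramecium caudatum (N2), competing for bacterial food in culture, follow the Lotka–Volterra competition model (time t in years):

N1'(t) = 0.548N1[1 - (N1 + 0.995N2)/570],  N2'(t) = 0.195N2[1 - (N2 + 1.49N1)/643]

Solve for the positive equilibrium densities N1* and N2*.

Setting both brackets to zero gives the nullclines N1 + 0.995N2 = 570 and 1.49N1 + N2 = 643.
Substituting N2 = 643 - 1.49N1 into the first: N1(1 - 0.995·1.49) = 570 - 0.995·643.
So N1* = -69.8/-0.483 = 145, and then N2* = 643 - 1.49·145 = 428.

N1* ≈ 145, N2* ≈ 428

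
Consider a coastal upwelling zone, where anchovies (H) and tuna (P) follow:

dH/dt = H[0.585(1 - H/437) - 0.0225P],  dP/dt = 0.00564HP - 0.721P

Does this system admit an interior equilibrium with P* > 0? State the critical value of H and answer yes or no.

The predator equation gives dP/dt > 0 only when H > 0.721/0.00564 = 128.
Without the predator, H → K = 437. Since 437 > 128, the predator can invade and persist.

Threshold H = 128; K > 128, so yes, the predator persists.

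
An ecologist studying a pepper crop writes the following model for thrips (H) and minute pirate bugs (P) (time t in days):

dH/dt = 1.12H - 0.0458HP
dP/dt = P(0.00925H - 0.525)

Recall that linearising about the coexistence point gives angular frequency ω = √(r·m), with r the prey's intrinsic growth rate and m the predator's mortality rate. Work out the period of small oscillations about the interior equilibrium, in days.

T ≈ 8.19 days

Here r = 1.12 and m = 0.525, so r·m = 0.588.
ω = √0.588 = 0.767 per day, hence T = 2π/ω ≈ 8.19 days.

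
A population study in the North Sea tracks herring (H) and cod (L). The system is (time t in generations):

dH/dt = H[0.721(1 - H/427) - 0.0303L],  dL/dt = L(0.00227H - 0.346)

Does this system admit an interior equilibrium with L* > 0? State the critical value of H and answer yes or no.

Threshold H = 152; K > 152, so yes, the predator persists.

The predator equation gives dL/dt > 0 only when H > 0.346/0.00227 = 152.
Without the predator, H → K = 427. Since 427 > 152, the predator can invade and persist.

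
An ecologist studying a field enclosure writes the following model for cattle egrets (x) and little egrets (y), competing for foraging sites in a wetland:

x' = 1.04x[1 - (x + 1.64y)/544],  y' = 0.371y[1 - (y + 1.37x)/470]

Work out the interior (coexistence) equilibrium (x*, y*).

x* ≈ 182, y* ≈ 221

Setting both brackets to zero gives the nullclines x + 1.64y = 544 and 1.37x + y = 470.
Substituting y = 470 - 1.37x into the first: x(1 - 1.64·1.37) = 544 - 1.64·470.
So x* = -227/-1.25 = 182, and then y* = 470 - 1.37·182 = 221.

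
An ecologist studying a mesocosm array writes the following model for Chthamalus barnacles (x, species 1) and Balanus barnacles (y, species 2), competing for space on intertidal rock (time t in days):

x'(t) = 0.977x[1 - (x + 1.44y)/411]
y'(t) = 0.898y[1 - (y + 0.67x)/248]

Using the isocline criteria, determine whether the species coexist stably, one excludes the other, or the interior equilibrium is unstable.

Compare the nullcline intercepts: K1/α12 = 411/1.44 = 285 > K2 = 248; K2/α21 = 248/0.67 = 370 < K1 = 411.
Since the inequalities point opposite ways, species 1 can invade but species 2 cannot.

species 1 excludes species 2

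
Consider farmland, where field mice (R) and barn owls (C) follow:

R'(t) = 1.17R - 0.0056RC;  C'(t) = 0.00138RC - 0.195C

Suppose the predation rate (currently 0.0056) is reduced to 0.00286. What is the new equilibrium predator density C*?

C* ≈ 409

At the interior fixed point, setting dR/dt = 0 with R > 0 fixes C* = (prey growth rate)/(RC coefficient) — independent of the other coefficients.
With the change, C* = 1.17/0.00286 = 409; it rises from 209.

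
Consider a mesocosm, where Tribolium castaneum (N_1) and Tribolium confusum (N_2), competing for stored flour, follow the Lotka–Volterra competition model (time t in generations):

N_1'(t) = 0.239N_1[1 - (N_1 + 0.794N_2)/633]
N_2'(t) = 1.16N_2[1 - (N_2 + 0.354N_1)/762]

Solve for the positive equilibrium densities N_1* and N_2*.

Setting both brackets to zero gives the nullclines N_1 + 0.794N_2 = 633 and 0.354N_1 + N_2 = 762.
Substituting N_2 = 762 - 0.354N_1 into the first: N_1(1 - 0.794·0.354) = 633 - 0.794·762.
So N_1* = 28/0.719 = 38.9, and then N_2* = 762 - 0.354·38.9 = 748.

N_1* ≈ 38.9, N_2* ≈ 748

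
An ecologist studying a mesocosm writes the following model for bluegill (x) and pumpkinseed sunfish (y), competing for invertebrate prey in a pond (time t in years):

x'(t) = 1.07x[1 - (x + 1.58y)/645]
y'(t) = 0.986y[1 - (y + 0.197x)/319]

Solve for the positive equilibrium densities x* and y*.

x* ≈ 205, y* ≈ 279

Setting both brackets to zero gives the nullclines x + 1.58y = 645 and 0.197x + y = 319.
Substituting y = 319 - 0.197x into the first: x(1 - 1.58·0.197) = 645 - 1.58·319.
So x* = 141/0.689 = 205, and then y* = 319 - 0.197·205 = 279.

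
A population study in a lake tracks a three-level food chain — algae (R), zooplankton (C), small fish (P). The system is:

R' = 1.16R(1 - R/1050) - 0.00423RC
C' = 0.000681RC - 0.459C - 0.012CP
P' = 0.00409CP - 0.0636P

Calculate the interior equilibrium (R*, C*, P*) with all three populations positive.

R* ≈ 990, C* ≈ 15.6, P* ≈ 18

From dP/dt = 0: 0.00409C* = 0.0636, so C* = 15.6.
From dR/dt = 0: 1.16(1 - R*/1050) = 0.00423·15.6, giving R* = 1050·(1 - 0.0567) = 990.
From dC/dt = 0: 0.000681·990 - 0.459 = 0.012P*, so P* = 0.216/0.012 = 18.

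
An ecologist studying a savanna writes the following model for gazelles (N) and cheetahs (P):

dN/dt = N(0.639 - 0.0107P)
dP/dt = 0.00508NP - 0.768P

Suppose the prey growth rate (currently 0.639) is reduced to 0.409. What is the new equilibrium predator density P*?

P* ≈ 38.2

At the interior fixed point, setting dN/dt = 0 with N > 0 fixes P* = (prey growth rate)/(NP coefficient) — independent of the other coefficients.
With the change, P* = 0.409/0.0107 = 38.2; it falls from 59.7.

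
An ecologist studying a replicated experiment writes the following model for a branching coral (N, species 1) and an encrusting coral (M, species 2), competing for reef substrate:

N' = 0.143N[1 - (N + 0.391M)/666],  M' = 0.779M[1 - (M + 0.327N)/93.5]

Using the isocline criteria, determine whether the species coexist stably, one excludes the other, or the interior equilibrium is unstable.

Compare the nullcline intercepts: K1/α12 = 666/0.391 = 1700 > K2 = 93.5; K2/α21 = 93.5/0.327 = 286 < K1 = 666.
Since the inequalities point opposite ways, species 1 can invade but species 2 cannot.

species 1 excludes species 2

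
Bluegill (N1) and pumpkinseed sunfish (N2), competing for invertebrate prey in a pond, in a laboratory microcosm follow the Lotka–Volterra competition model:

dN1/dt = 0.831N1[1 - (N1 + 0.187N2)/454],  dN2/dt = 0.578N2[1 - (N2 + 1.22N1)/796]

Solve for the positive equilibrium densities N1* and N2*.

N1* ≈ 395, N2* ≈ 314

Setting both brackets to zero gives the nullclines N1 + 0.187N2 = 454 and 1.22N1 + N2 = 796.
Substituting N2 = 796 - 1.22N1 into the first: N1(1 - 0.187·1.22) = 454 - 0.187·796.
So N1* = 305/0.772 = 395, and then N2* = 796 - 1.22·395 = 314.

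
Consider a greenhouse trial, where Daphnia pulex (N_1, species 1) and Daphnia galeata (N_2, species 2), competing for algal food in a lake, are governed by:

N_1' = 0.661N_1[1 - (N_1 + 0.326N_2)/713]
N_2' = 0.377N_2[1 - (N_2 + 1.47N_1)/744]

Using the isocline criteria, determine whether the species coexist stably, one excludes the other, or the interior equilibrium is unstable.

Compare the nullcline intercepts: K1/α12 = 713/0.326 = 2190 > K2 = 744; K2/α21 = 744/1.47 = 506 < K1 = 713.
Since the inequalities point opposite ways, species 1 can invade but species 2 cannot.

species 1 excludes species 2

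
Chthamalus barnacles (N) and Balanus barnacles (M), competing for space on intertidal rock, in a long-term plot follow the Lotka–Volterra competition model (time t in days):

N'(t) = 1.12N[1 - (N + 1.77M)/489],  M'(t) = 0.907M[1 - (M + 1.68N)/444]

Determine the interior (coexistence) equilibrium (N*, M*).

Setting both brackets to zero gives the nullclines N + 1.77M = 489 and 1.68N + M = 444.
Substituting M = 444 - 1.68N into the first: N(1 - 1.77·1.68) = 489 - 1.77·444.
So N* = -297/-1.97 = 150, and then M* = 444 - 1.68·150 = 191.

N* ≈ 150, M* ≈ 191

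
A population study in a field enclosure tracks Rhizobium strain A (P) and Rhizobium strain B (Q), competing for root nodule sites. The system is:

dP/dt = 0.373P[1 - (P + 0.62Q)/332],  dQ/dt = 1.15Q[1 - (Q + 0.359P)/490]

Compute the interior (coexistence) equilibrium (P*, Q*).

P* ≈ 36.3, Q* ≈ 477

Setting both brackets to zero gives the nullclines P + 0.62Q = 332 and 0.359P + Q = 490.
Substituting Q = 490 - 0.359P into the first: P(1 - 0.62·0.359) = 332 - 0.62·490.
So P* = 28.2/0.777 = 36.3, and then Q* = 490 - 0.359·36.3 = 477.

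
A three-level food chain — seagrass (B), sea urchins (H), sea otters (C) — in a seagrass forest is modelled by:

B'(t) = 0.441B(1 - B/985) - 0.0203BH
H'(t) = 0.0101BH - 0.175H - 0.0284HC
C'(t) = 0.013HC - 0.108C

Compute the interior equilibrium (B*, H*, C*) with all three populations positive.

B* ≈ 608, H* ≈ 8.31, C* ≈ 210

From dC/dt = 0: 0.013H* = 0.108, so H* = 8.31.
From dB/dt = 0: 0.441(1 - B*/985) = 0.0203·8.31, giving B* = 985·(1 - 0.382) = 608.
From dH/dt = 0: 0.0101·608 - 0.175 = 0.0284C*, so C* = 5.97/0.0284 = 210.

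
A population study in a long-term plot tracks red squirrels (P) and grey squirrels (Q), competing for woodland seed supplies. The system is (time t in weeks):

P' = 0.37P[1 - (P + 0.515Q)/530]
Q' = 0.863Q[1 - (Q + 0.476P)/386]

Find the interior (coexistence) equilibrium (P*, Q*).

Setting both brackets to zero gives the nullclines P + 0.515Q = 530 and 0.476P + Q = 386.
Substituting Q = 386 - 0.476P into the first: P(1 - 0.515·0.476) = 530 - 0.515·386.
So P* = 331/0.755 = 439, and then Q* = 386 - 0.476·439 = 177.

P* ≈ 439, Q* ≈ 177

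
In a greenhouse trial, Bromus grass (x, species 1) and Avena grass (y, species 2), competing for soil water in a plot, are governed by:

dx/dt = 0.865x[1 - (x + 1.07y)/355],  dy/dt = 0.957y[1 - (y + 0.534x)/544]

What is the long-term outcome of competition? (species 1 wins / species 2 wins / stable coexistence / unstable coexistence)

Compare the nullcline intercepts: K1/α12 = 355/1.07 = 332 < K2 = 544; K2/α21 = 544/0.534 = 1020 > K1 = 355.
Since the inequalities point opposite ways, species 2 can invade but species 1 cannot.

species 2 excludes species 1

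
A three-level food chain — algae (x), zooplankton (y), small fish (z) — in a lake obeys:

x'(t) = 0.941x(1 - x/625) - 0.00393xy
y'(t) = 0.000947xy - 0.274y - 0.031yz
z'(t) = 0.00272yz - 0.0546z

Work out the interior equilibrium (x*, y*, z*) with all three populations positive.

From dz/dt = 0: 0.00272y* = 0.0546, so y* = 20.1.
From dx/dt = 0: 0.941(1 - x*/625) = 0.00393·20.1, giving x* = 625·(1 - 0.0838) = 573.
From dy/dt = 0: 0.000947·573 - 0.274 = 0.031z*, so z* = 0.268/0.031 = 8.65.

x* ≈ 573, y* ≈ 20.1, z* ≈ 8.65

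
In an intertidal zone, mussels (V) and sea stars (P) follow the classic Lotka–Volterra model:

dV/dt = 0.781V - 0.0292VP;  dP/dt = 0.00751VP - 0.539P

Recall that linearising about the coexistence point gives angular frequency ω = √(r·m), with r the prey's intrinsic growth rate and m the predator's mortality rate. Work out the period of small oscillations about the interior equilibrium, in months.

Here r = 0.781 and m = 0.539, so r·m = 0.421.
ω = √0.421 = 0.649 per month, hence T = 2π/ω ≈ 9.68 months.

T ≈ 9.68 months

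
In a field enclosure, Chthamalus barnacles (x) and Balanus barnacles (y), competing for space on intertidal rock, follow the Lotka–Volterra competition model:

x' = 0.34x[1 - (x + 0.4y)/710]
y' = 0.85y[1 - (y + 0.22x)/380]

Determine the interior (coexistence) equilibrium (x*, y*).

x* ≈ 612, y* ≈ 245

Setting both brackets to zero gives the nullclines x + 0.4y = 710 and 0.22x + y = 380.
Substituting y = 380 - 0.22x into the first: x(1 - 0.4·0.22) = 710 - 0.4·380.
So x* = 558/0.912 = 612, and then y* = 380 - 0.22·612 = 245.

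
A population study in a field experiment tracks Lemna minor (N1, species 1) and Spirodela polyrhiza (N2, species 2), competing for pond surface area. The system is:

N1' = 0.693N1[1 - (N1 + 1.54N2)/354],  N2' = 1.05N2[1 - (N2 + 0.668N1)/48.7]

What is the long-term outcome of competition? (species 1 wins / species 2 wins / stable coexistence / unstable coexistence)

Compare the nullcline intercepts: K1/α12 = 354/1.54 = 230 > K2 = 48.7; K2/α21 = 48.7/0.668 = 72.9 < K1 = 354.
Since the inequalities point opposite ways, species 1 can invade but species 2 cannot.

species 1 excludes species 2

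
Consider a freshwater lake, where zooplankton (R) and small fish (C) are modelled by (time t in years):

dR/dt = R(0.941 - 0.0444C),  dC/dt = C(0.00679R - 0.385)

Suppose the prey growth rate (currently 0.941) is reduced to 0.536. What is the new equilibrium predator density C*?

C* ≈ 12.1

At the interior fixed point, setting dR/dt = 0 with R > 0 fixes C* = (prey growth rate)/(RC coefficient) — independent of the other coefficients.
With the change, C* = 0.536/0.0444 = 12.1; it falls from 21.2.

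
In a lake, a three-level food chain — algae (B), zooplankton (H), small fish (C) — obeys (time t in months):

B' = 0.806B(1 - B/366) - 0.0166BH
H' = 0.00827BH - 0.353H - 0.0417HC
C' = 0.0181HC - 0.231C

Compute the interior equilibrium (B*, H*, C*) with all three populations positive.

From dC/dt = 0: 0.0181H* = 0.231, so H* = 12.8.
From dB/dt = 0: 0.806(1 - B*/366) = 0.0166·12.8, giving B* = 366·(1 - 0.263) = 270.
From dH/dt = 0: 0.00827·270 - 0.353 = 0.0417C*, so C* = 1.88/0.0417 = 45.

B* ≈ 270, H* ≈ 12.8, C* ≈ 45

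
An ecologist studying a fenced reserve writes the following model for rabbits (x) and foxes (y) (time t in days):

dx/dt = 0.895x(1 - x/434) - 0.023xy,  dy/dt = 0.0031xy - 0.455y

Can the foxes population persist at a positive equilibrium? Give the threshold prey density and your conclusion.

Threshold x = 147; K > 147, so yes, the predator persists.

The predator equation gives dy/dt > 0 only when x > 0.455/0.0031 = 147.
Without the predator, x → K = 434. Since 434 > 147, the predator can invade and persist.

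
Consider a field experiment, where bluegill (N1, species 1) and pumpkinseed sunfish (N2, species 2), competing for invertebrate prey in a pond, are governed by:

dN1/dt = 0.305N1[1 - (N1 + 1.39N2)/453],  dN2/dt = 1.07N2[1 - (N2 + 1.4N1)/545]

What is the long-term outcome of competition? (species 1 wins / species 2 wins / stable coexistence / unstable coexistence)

Compare the nullcline intercepts: K1/α12 = 453/1.39 = 326 < K2 = 545; K2/α21 = 545/1.4 = 389 < K1 = 453.
Since both are reversed, neither can invade when rare; the interior point is a saddle.

unstable coexistence (outcome depends on initial conditions)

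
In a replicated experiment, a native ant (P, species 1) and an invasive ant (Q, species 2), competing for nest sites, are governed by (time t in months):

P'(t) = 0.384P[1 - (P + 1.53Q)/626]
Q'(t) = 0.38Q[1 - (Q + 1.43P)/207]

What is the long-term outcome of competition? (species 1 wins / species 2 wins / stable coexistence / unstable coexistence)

species 1 excludes species 2

Compare the nullcline intercepts: K1/α12 = 626/1.53 = 409 > K2 = 207; K2/α21 = 207/1.43 = 145 < K1 = 626.
Since the inequalities point opposite ways, species 1 can invade but species 2 cannot.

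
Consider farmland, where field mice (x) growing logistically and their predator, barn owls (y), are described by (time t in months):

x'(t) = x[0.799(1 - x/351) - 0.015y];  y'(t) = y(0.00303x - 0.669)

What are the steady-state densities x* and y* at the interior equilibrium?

From dy/dt = 0 with y > 0: 0.00303x* = 0.669, so x* = 221.
Substitute into dx/dt = 0: 0.799(1 - 221/351) = 0.015y*.
The bracket is 0.371, giving y* = 0.296/0.015 = 19.8.

x* ≈ 221, y* ≈ 19.8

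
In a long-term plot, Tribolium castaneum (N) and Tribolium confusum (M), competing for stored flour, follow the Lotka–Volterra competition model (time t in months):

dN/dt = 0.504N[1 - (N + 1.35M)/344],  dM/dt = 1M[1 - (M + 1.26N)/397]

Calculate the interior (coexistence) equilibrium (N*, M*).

Setting both brackets to zero gives the nullclines N + 1.35M = 344 and 1.26N + M = 397.
Substituting M = 397 - 1.26N into the first: N(1 - 1.35·1.26) = 344 - 1.35·397.
So N* = -192/-0.701 = 274, and then M* = 397 - 1.26·274 = 52.

N* ≈ 274, M* ≈ 52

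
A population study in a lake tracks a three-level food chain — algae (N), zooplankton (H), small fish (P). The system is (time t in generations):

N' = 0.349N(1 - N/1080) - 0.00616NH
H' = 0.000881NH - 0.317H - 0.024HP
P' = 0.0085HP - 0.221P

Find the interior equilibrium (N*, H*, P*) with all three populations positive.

N* ≈ 584, H* ≈ 26, P* ≈ 8.24

From dP/dt = 0: 0.0085H* = 0.221, so H* = 26.
From dN/dt = 0: 0.349(1 - N*/1080) = 0.00616·26, giving N* = 1080·(1 - 0.459) = 584.
From dH/dt = 0: 0.000881·584 - 0.317 = 0.024P*, so P* = 0.198/0.024 = 8.24.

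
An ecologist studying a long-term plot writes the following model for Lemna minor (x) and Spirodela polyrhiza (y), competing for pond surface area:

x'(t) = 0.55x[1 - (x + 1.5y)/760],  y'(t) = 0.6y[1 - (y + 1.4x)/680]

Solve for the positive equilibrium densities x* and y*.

x* ≈ 236, y* ≈ 349

Setting both brackets to zero gives the nullclines x + 1.5y = 760 and 1.4x + y = 680.
Substituting y = 680 - 1.4x into the first: x(1 - 1.5·1.4) = 760 - 1.5·680.
So x* = -260/-1.1 = 236, and then y* = 680 - 1.4·236 = 349.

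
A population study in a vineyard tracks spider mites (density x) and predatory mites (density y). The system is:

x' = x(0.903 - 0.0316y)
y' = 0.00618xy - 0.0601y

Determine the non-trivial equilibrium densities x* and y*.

Set dy/dt = 0 with y > 0: 0.00618x - 0.0601 = 0, so x* = 0.0601/0.00618 = 9.72.
Set dx/dt = 0 with x > 0: 0.903 - 0.0316y = 0, so y* = 0.903/0.0316 = 28.6.

x* ≈ 9.72, y* ≈ 28.6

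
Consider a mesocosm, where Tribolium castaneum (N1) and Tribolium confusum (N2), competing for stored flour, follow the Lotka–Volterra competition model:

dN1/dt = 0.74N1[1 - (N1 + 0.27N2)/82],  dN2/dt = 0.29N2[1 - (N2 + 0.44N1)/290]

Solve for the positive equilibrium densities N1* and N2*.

Setting both brackets to zero gives the nullclines N1 + 0.27N2 = 82 and 0.44N1 + N2 = 290.
Substituting N2 = 290 - 0.44N1 into the first: N1(1 - 0.27·0.44) = 82 - 0.27·290.
So N1* = 3.7/0.881 = 4.2, and then N2* = 290 - 0.44·4.2 = 288.

N1* ≈ 4.2, N2* ≈ 288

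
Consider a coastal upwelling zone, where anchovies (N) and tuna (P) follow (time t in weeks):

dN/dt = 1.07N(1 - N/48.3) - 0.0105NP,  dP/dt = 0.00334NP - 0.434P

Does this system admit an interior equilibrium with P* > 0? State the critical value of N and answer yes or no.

Threshold N = 130; K < 130, so no, the predator goes extinct.

The predator equation gives dP/dt > 0 only when N > 0.434/0.00334 = 130.
Without the predator, N → K = 48.3. Since 48.3 < 130, the predator cannot invade.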